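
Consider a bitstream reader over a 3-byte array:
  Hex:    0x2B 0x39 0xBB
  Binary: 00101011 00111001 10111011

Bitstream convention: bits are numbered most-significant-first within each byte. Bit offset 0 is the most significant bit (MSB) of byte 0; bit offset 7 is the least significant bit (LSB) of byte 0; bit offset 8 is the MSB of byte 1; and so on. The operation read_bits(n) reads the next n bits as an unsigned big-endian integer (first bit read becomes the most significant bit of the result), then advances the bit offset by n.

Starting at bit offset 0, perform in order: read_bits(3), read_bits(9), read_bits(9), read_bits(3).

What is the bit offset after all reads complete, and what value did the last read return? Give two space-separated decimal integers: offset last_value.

Read 1: bits[0:3] width=3 -> value=1 (bin 001); offset now 3 = byte 0 bit 3; 21 bits remain
Read 2: bits[3:12] width=9 -> value=179 (bin 010110011); offset now 12 = byte 1 bit 4; 12 bits remain
Read 3: bits[12:21] width=9 -> value=311 (bin 100110111); offset now 21 = byte 2 bit 5; 3 bits remain
Read 4: bits[21:24] width=3 -> value=3 (bin 011); offset now 24 = byte 3 bit 0; 0 bits remain

Answer: 24 3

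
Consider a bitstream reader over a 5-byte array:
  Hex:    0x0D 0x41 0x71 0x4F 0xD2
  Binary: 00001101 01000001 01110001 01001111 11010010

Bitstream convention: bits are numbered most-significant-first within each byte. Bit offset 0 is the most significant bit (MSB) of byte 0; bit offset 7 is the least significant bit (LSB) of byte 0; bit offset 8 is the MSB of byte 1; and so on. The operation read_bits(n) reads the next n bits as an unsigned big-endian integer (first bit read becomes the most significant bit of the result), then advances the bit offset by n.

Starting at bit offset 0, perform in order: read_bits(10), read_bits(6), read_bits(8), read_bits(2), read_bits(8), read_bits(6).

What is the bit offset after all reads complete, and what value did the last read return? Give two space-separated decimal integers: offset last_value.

Read 1: bits[0:10] width=10 -> value=53 (bin 0000110101); offset now 10 = byte 1 bit 2; 30 bits remain
Read 2: bits[10:16] width=6 -> value=1 (bin 000001); offset now 16 = byte 2 bit 0; 24 bits remain
Read 3: bits[16:24] width=8 -> value=113 (bin 01110001); offset now 24 = byte 3 bit 0; 16 bits remain
Read 4: bits[24:26] width=2 -> value=1 (bin 01); offset now 26 = byte 3 bit 2; 14 bits remain
Read 5: bits[26:34] width=8 -> value=63 (bin 00111111); offset now 34 = byte 4 bit 2; 6 bits remain
Read 6: bits[34:40] width=6 -> value=18 (bin 010010); offset now 40 = byte 5 bit 0; 0 bits remain

Answer: 40 18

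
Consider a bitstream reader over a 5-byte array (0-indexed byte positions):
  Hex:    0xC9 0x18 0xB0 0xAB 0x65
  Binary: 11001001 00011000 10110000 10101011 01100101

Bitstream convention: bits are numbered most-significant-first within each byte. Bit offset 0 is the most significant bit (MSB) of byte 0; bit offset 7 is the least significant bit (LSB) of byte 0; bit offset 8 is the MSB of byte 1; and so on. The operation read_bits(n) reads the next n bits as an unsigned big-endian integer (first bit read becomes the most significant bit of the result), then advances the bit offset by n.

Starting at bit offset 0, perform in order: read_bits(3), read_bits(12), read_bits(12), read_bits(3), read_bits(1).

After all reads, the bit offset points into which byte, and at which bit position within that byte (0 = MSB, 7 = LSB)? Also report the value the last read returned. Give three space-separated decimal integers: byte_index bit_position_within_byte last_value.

Read 1: bits[0:3] width=3 -> value=6 (bin 110); offset now 3 = byte 0 bit 3; 37 bits remain
Read 2: bits[3:15] width=12 -> value=1164 (bin 010010001100); offset now 15 = byte 1 bit 7; 25 bits remain
Read 3: bits[15:27] width=12 -> value=1413 (bin 010110000101); offset now 27 = byte 3 bit 3; 13 bits remain
Read 4: bits[27:30] width=3 -> value=2 (bin 010); offset now 30 = byte 3 bit 6; 10 bits remain
Read 5: bits[30:31] width=1 -> value=1 (bin 1); offset now 31 = byte 3 bit 7; 9 bits remain

Answer: 3 7 1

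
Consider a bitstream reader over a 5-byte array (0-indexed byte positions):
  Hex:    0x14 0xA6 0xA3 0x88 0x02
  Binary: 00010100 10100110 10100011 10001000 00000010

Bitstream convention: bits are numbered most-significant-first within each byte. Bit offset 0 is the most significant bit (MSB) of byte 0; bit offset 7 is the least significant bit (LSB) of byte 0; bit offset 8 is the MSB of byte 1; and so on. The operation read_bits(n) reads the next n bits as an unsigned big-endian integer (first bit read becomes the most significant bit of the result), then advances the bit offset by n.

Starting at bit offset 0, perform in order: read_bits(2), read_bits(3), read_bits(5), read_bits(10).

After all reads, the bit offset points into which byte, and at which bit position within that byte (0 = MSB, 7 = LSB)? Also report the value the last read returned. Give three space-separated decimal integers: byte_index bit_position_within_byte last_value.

Read 1: bits[0:2] width=2 -> value=0 (bin 00); offset now 2 = byte 0 bit 2; 38 bits remain
Read 2: bits[2:5] width=3 -> value=2 (bin 010); offset now 5 = byte 0 bit 5; 35 bits remain
Read 3: bits[5:10] width=5 -> value=18 (bin 10010); offset now 10 = byte 1 bit 2; 30 bits remain
Read 4: bits[10:20] width=10 -> value=618 (bin 1001101010); offset now 20 = byte 2 bit 4; 20 bits remain

Answer: 2 4 618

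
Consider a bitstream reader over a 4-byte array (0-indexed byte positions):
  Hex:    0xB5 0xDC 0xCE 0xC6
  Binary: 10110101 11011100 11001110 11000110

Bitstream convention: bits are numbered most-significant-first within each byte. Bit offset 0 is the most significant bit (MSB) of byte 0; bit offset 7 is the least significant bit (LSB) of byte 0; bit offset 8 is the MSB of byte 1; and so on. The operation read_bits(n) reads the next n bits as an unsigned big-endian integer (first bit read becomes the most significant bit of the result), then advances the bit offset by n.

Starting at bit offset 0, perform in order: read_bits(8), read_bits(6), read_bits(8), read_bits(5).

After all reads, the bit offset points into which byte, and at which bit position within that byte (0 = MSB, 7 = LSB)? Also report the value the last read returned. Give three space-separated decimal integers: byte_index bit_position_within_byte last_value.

Read 1: bits[0:8] width=8 -> value=181 (bin 10110101); offset now 8 = byte 1 bit 0; 24 bits remain
Read 2: bits[8:14] width=6 -> value=55 (bin 110111); offset now 14 = byte 1 bit 6; 18 bits remain
Read 3: bits[14:22] width=8 -> value=51 (bin 00110011); offset now 22 = byte 2 bit 6; 10 bits remain
Read 4: bits[22:27] width=5 -> value=22 (bin 10110); offset now 27 = byte 3 bit 3; 5 bits remain

Answer: 3 3 22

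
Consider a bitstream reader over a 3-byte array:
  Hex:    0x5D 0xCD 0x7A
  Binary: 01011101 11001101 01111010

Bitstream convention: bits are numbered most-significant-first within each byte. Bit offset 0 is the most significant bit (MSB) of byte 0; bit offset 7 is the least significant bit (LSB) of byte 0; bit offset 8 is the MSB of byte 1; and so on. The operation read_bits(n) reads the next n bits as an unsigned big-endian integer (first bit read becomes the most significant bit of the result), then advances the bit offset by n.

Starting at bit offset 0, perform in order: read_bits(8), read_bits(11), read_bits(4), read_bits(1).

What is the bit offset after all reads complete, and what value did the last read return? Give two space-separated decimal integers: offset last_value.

Read 1: bits[0:8] width=8 -> value=93 (bin 01011101); offset now 8 = byte 1 bit 0; 16 bits remain
Read 2: bits[8:19] width=11 -> value=1643 (bin 11001101011); offset now 19 = byte 2 bit 3; 5 bits remain
Read 3: bits[19:23] width=4 -> value=13 (bin 1101); offset now 23 = byte 2 bit 7; 1 bits remain
Read 4: bits[23:24] width=1 -> value=0 (bin 0); offset now 24 = byte 3 bit 0; 0 bits remain

Answer: 24 0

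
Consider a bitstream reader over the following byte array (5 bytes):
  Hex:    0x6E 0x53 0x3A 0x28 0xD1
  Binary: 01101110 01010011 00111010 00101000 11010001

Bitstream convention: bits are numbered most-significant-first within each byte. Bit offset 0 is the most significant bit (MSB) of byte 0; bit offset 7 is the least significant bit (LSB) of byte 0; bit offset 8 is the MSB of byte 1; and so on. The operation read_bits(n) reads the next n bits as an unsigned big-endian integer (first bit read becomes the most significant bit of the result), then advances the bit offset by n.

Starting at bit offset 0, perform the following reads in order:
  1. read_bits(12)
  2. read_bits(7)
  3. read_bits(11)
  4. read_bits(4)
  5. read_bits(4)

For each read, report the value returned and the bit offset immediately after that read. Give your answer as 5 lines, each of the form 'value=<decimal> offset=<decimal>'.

Answer: value=1765 offset=12
value=25 offset=19
value=1674 offset=30
value=3 offset=34
value=4 offset=38

Derivation:
Read 1: bits[0:12] width=12 -> value=1765 (bin 011011100101); offset now 12 = byte 1 bit 4; 28 bits remain
Read 2: bits[12:19] width=7 -> value=25 (bin 0011001); offset now 19 = byte 2 bit 3; 21 bits remain
Read 3: bits[19:30] width=11 -> value=1674 (bin 11010001010); offset now 30 = byte 3 bit 6; 10 bits remain
Read 4: bits[30:34] width=4 -> value=3 (bin 0011); offset now 34 = byte 4 bit 2; 6 bits remain
Read 5: bits[34:38] width=4 -> value=4 (bin 0100); offset now 38 = byte 4 bit 6; 2 bits remain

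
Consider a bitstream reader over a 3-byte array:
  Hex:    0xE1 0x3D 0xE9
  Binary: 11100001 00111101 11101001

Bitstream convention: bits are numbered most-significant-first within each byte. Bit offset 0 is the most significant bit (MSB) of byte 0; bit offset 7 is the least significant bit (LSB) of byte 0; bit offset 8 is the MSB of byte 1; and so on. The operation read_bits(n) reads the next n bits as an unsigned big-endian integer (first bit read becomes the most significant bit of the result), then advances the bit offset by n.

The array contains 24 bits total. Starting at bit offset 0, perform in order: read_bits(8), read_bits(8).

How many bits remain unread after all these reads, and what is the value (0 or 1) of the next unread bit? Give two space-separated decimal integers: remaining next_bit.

Answer: 8 1

Derivation:
Read 1: bits[0:8] width=8 -> value=225 (bin 11100001); offset now 8 = byte 1 bit 0; 16 bits remain
Read 2: bits[8:16] width=8 -> value=61 (bin 00111101); offset now 16 = byte 2 bit 0; 8 bits remain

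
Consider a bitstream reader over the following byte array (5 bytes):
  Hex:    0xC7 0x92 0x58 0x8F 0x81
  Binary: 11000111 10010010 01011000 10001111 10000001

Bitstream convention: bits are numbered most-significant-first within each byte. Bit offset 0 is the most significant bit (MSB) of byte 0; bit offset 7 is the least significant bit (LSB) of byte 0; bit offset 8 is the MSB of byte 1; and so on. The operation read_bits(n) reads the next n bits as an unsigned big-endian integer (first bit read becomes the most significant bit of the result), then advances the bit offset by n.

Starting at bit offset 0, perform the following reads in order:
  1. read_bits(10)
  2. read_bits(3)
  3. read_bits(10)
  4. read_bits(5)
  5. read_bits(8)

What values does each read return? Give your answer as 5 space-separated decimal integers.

Read 1: bits[0:10] width=10 -> value=798 (bin 1100011110); offset now 10 = byte 1 bit 2; 30 bits remain
Read 2: bits[10:13] width=3 -> value=2 (bin 010); offset now 13 = byte 1 bit 5; 27 bits remain
Read 3: bits[13:23] width=10 -> value=300 (bin 0100101100); offset now 23 = byte 2 bit 7; 17 bits remain
Read 4: bits[23:28] width=5 -> value=8 (bin 01000); offset now 28 = byte 3 bit 4; 12 bits remain
Read 5: bits[28:36] width=8 -> value=248 (bin 11111000); offset now 36 = byte 4 bit 4; 4 bits remain

Answer: 798 2 300 8 248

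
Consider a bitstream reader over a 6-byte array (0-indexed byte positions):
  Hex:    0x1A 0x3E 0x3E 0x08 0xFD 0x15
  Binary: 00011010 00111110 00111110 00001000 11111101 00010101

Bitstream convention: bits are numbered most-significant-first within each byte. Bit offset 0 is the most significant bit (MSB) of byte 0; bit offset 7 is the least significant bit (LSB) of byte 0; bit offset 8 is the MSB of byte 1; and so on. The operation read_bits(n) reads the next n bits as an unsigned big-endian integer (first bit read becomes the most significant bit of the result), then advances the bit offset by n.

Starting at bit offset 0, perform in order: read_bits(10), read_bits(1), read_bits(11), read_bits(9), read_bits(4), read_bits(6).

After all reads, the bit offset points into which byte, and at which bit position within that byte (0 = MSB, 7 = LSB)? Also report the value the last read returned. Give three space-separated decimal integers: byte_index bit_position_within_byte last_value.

Answer: 5 1 58

Derivation:
Read 1: bits[0:10] width=10 -> value=104 (bin 0001101000); offset now 10 = byte 1 bit 2; 38 bits remain
Read 2: bits[10:11] width=1 -> value=1 (bin 1); offset now 11 = byte 1 bit 3; 37 bits remain
Read 3: bits[11:22] width=11 -> value=1935 (bin 11110001111); offset now 22 = byte 2 bit 6; 26 bits remain
Read 4: bits[22:31] width=9 -> value=260 (bin 100000100); offset now 31 = byte 3 bit 7; 17 bits remain
Read 5: bits[31:35] width=4 -> value=7 (bin 0111); offset now 35 = byte 4 bit 3; 13 bits remain
Read 6: bits[35:41] width=6 -> value=58 (bin 111010); offset now 41 = byte 5 bit 1; 7 bits remain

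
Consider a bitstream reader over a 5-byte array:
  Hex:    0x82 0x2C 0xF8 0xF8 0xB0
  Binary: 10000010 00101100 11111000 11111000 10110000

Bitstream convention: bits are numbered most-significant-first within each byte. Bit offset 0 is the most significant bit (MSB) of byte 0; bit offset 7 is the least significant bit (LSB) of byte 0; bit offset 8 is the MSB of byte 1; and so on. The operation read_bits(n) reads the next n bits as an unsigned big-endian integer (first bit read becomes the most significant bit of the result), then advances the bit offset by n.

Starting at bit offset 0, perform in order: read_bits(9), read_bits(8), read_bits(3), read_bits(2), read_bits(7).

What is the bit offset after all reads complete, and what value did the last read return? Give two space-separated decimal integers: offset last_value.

Answer: 29 31

Derivation:
Read 1: bits[0:9] width=9 -> value=260 (bin 100000100); offset now 9 = byte 1 bit 1; 31 bits remain
Read 2: bits[9:17] width=8 -> value=89 (bin 01011001); offset now 17 = byte 2 bit 1; 23 bits remain
Read 3: bits[17:20] width=3 -> value=7 (bin 111); offset now 20 = byte 2 bit 4; 20 bits remain
Read 4: bits[20:22] width=2 -> value=2 (bin 10); offset now 22 = byte 2 bit 6; 18 bits remain
Read 5: bits[22:29] width=7 -> value=31 (bin 0011111); offset now 29 = byte 3 bit 5; 11 bits remain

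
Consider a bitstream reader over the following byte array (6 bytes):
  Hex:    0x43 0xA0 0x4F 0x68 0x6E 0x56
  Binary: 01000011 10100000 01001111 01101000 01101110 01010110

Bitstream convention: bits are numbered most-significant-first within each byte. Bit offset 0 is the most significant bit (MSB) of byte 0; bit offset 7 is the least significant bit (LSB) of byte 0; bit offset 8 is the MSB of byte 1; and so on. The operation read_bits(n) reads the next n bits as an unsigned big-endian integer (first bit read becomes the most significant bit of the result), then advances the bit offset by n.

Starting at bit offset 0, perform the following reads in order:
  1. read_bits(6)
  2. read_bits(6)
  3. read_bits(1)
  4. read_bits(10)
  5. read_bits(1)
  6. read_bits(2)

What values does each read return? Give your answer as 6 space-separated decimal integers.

Answer: 16 58 0 39 1 1

Derivation:
Read 1: bits[0:6] width=6 -> value=16 (bin 010000); offset now 6 = byte 0 bit 6; 42 bits remain
Read 2: bits[6:12] width=6 -> value=58 (bin 111010); offset now 12 = byte 1 bit 4; 36 bits remain
Read 3: bits[12:13] width=1 -> value=0 (bin 0); offset now 13 = byte 1 bit 5; 35 bits remain
Read 4: bits[13:23] width=10 -> value=39 (bin 0000100111); offset now 23 = byte 2 bit 7; 25 bits remain
Read 5: bits[23:24] width=1 -> value=1 (bin 1); offset now 24 = byte 3 bit 0; 24 bits remain
Read 6: bits[24:26] width=2 -> value=1 (bin 01); offset now 26 = byte 3 bit 2; 22 bits remain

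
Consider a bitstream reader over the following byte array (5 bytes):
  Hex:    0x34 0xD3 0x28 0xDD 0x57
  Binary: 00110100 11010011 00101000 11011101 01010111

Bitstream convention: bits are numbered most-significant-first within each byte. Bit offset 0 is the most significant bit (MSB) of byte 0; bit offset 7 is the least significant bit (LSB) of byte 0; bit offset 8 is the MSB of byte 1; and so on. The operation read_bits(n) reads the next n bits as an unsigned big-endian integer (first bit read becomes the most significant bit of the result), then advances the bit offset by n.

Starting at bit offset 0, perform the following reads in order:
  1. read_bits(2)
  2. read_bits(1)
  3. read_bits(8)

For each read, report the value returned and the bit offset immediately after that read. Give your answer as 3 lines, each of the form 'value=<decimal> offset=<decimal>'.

Answer: value=0 offset=2
value=1 offset=3
value=166 offset=11

Derivation:
Read 1: bits[0:2] width=2 -> value=0 (bin 00); offset now 2 = byte 0 bit 2; 38 bits remain
Read 2: bits[2:3] width=1 -> value=1 (bin 1); offset now 3 = byte 0 bit 3; 37 bits remain
Read 3: bits[3:11] width=8 -> value=166 (bin 10100110); offset now 11 = byte 1 bit 3; 29 bits remain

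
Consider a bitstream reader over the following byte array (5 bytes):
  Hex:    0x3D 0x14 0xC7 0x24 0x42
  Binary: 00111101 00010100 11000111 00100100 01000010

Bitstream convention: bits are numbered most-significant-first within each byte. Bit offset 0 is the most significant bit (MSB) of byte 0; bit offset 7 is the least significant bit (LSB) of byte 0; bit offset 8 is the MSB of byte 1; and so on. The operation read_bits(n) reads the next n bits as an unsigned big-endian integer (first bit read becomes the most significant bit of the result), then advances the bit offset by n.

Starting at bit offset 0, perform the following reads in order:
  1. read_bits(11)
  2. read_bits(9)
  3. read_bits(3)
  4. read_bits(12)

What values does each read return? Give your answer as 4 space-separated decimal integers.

Answer: 488 332 3 2338

Derivation:
Read 1: bits[0:11] width=11 -> value=488 (bin 00111101000); offset now 11 = byte 1 bit 3; 29 bits remain
Read 2: bits[11:20] width=9 -> value=332 (bin 101001100); offset now 20 = byte 2 bit 4; 20 bits remain
Read 3: bits[20:23] width=3 -> value=3 (bin 011); offset now 23 = byte 2 bit 7; 17 bits remain
Read 4: bits[23:35] width=12 -> value=2338 (bin 100100100010); offset now 35 = byte 4 bit 3; 5 bits remain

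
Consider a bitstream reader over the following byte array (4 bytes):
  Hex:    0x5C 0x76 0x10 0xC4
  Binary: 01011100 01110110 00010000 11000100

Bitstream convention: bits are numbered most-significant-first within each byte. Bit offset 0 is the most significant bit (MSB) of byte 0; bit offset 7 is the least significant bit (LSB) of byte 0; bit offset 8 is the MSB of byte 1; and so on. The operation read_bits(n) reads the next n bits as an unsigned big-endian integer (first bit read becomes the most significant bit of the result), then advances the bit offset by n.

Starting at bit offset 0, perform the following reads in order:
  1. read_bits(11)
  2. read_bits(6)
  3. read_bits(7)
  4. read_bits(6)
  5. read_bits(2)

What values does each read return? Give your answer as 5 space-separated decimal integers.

Read 1: bits[0:11] width=11 -> value=739 (bin 01011100011); offset now 11 = byte 1 bit 3; 21 bits remain
Read 2: bits[11:17] width=6 -> value=44 (bin 101100); offset now 17 = byte 2 bit 1; 15 bits remain
Read 3: bits[17:24] width=7 -> value=16 (bin 0010000); offset now 24 = byte 3 bit 0; 8 bits remain
Read 4: bits[24:30] width=6 -> value=49 (bin 110001); offset now 30 = byte 3 bit 6; 2 bits remain
Read 5: bits[30:32] width=2 -> value=0 (bin 00); offset now 32 = byte 4 bit 0; 0 bits remain

Answer: 739 44 16 49 0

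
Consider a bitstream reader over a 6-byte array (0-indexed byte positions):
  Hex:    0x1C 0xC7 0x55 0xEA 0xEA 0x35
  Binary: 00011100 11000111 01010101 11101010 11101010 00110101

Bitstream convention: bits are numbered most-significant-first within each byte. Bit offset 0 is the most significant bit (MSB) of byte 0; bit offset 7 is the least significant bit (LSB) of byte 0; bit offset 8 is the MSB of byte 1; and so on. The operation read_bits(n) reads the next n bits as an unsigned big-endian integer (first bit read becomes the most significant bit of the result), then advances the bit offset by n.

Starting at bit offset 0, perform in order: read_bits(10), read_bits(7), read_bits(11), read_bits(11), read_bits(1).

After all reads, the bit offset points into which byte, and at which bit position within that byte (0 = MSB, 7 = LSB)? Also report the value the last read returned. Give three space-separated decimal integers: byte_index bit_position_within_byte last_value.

Answer: 5 0 0

Derivation:
Read 1: bits[0:10] width=10 -> value=115 (bin 0001110011); offset now 10 = byte 1 bit 2; 38 bits remain
Read 2: bits[10:17] width=7 -> value=14 (bin 0001110); offset now 17 = byte 2 bit 1; 31 bits remain
Read 3: bits[17:28] width=11 -> value=1374 (bin 10101011110); offset now 28 = byte 3 bit 4; 20 bits remain
Read 4: bits[28:39] width=11 -> value=1397 (bin 10101110101); offset now 39 = byte 4 bit 7; 9 bits remain
Read 5: bits[39:40] width=1 -> value=0 (bin 0); offset now 40 = byte 5 bit 0; 8 bits remain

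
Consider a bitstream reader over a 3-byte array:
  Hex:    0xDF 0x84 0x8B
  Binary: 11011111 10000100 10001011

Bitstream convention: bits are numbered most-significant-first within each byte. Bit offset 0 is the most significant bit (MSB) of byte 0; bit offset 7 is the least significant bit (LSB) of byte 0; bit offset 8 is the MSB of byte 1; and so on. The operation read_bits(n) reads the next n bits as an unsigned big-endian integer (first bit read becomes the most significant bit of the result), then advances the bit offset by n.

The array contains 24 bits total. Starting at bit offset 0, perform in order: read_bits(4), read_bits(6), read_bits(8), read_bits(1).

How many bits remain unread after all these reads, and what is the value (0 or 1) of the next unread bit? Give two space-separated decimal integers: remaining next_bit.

Answer: 5 0

Derivation:
Read 1: bits[0:4] width=4 -> value=13 (bin 1101); offset now 4 = byte 0 bit 4; 20 bits remain
Read 2: bits[4:10] width=6 -> value=62 (bin 111110); offset now 10 = byte 1 bit 2; 14 bits remain
Read 3: bits[10:18] width=8 -> value=18 (bin 00010010); offset now 18 = byte 2 bit 2; 6 bits remain
Read 4: bits[18:19] width=1 -> value=0 (bin 0); offset now 19 = byte 2 bit 3; 5 bits remain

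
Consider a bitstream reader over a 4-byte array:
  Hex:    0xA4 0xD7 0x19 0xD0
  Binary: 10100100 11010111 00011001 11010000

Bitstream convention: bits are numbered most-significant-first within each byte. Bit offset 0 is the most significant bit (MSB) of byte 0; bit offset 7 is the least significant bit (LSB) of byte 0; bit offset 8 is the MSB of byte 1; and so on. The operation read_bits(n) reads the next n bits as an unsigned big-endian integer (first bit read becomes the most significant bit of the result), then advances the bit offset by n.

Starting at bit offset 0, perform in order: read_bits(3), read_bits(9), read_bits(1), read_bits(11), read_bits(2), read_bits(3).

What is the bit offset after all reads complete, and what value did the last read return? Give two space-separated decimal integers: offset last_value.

Answer: 29 2

Derivation:
Read 1: bits[0:3] width=3 -> value=5 (bin 101); offset now 3 = byte 0 bit 3; 29 bits remain
Read 2: bits[3:12] width=9 -> value=77 (bin 001001101); offset now 12 = byte 1 bit 4; 20 bits remain
Read 3: bits[12:13] width=1 -> value=0 (bin 0); offset now 13 = byte 1 bit 5; 19 bits remain
Read 4: bits[13:24] width=11 -> value=1817 (bin 11100011001); offset now 24 = byte 3 bit 0; 8 bits remain
Read 5: bits[24:26] width=2 -> value=3 (bin 11); offset now 26 = byte 3 bit 2; 6 bits remain
Read 6: bits[26:29] width=3 -> value=2 (bin 010); offset now 29 = byte 3 bit 5; 3 bits remain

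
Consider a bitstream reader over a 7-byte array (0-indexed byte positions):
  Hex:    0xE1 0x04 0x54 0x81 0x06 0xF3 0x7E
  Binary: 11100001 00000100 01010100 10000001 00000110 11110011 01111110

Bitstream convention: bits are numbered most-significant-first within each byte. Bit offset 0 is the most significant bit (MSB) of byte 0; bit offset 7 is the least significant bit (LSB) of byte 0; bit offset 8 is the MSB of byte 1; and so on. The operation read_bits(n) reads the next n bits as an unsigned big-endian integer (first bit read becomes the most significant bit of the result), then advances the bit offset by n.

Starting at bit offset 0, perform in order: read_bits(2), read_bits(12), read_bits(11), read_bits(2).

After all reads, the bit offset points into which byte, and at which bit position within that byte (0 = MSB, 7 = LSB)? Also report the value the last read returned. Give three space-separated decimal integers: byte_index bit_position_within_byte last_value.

Answer: 3 3 0

Derivation:
Read 1: bits[0:2] width=2 -> value=3 (bin 11); offset now 2 = byte 0 bit 2; 54 bits remain
Read 2: bits[2:14] width=12 -> value=2113 (bin 100001000001); offset now 14 = byte 1 bit 6; 42 bits remain
Read 3: bits[14:25] width=11 -> value=169 (bin 00010101001); offset now 25 = byte 3 bit 1; 31 bits remain
Read 4: bits[25:27] width=2 -> value=0 (bin 00); offset now 27 = byte 3 bit 3; 29 bits remain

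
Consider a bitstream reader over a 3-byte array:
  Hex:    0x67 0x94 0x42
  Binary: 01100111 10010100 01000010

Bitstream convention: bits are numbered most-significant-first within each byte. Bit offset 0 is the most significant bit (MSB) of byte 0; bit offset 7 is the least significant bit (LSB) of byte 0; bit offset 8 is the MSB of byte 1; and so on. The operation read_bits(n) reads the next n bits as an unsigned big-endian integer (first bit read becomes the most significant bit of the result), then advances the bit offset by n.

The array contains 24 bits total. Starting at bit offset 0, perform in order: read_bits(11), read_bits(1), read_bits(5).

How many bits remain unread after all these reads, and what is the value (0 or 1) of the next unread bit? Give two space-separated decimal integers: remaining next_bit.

Answer: 7 1

Derivation:
Read 1: bits[0:11] width=11 -> value=828 (bin 01100111100); offset now 11 = byte 1 bit 3; 13 bits remain
Read 2: bits[11:12] width=1 -> value=1 (bin 1); offset now 12 = byte 1 bit 4; 12 bits remain
Read 3: bits[12:17] width=5 -> value=8 (bin 01000); offset now 17 = byte 2 bit 1; 7 bits remain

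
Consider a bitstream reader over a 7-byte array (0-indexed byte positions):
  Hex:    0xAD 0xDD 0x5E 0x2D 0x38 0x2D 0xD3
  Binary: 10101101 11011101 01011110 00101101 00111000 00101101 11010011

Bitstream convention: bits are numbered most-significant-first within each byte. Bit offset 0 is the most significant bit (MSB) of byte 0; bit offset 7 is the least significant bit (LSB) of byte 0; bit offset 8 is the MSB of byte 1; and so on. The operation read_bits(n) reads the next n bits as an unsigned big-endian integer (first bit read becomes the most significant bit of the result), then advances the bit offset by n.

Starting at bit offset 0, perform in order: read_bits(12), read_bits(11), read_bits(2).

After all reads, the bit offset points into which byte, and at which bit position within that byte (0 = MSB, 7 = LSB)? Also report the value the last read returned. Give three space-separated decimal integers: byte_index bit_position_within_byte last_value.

Answer: 3 1 0

Derivation:
Read 1: bits[0:12] width=12 -> value=2781 (bin 101011011101); offset now 12 = byte 1 bit 4; 44 bits remain
Read 2: bits[12:23] width=11 -> value=1711 (bin 11010101111); offset now 23 = byte 2 bit 7; 33 bits remain
Read 3: bits[23:25] width=2 -> value=0 (bin 00); offset now 25 = byte 3 bit 1; 31 bits remain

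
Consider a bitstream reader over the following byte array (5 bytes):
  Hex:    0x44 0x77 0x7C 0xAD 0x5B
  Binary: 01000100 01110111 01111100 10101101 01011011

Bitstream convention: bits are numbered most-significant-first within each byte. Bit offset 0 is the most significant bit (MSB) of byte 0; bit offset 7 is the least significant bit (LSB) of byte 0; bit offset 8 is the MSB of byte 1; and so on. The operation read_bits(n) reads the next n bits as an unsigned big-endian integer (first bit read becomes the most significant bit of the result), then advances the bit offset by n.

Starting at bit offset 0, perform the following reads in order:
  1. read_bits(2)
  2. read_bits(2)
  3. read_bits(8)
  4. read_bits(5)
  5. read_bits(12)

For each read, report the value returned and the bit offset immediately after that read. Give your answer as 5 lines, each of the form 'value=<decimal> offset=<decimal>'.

Answer: value=1 offset=2
value=0 offset=4
value=71 offset=12
value=14 offset=17
value=3989 offset=29

Derivation:
Read 1: bits[0:2] width=2 -> value=1 (bin 01); offset now 2 = byte 0 bit 2; 38 bits remain
Read 2: bits[2:4] width=2 -> value=0 (bin 00); offset now 4 = byte 0 bit 4; 36 bits remain
Read 3: bits[4:12] width=8 -> value=71 (bin 01000111); offset now 12 = byte 1 bit 4; 28 bits remain
Read 4: bits[12:17] width=5 -> value=14 (bin 01110); offset now 17 = byte 2 bit 1; 23 bits remain
Read 5: bits[17:29] width=12 -> value=3989 (bin 111110010101); offset now 29 = byte 3 bit 5; 11 bits remain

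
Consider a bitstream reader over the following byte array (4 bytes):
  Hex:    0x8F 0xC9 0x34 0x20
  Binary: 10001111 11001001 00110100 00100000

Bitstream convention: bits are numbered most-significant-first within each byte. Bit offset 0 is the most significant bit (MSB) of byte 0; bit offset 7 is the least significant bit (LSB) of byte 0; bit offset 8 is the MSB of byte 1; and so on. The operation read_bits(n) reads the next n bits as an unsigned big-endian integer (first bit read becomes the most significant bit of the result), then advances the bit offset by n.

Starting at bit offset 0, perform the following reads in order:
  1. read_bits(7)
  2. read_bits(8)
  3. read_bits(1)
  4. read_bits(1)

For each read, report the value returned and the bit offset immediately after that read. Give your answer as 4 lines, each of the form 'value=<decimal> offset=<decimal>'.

Answer: value=71 offset=7
value=228 offset=15
value=1 offset=16
value=0 offset=17

Derivation:
Read 1: bits[0:7] width=7 -> value=71 (bin 1000111); offset now 7 = byte 0 bit 7; 25 bits remain
Read 2: bits[7:15] width=8 -> value=228 (bin 11100100); offset now 15 = byte 1 bit 7; 17 bits remain
Read 3: bits[15:16] width=1 -> value=1 (bin 1); offset now 16 = byte 2 bit 0; 16 bits remain
Read 4: bits[16:17] width=1 -> value=0 (bin 0); offset now 17 = byte 2 bit 1; 15 bits remain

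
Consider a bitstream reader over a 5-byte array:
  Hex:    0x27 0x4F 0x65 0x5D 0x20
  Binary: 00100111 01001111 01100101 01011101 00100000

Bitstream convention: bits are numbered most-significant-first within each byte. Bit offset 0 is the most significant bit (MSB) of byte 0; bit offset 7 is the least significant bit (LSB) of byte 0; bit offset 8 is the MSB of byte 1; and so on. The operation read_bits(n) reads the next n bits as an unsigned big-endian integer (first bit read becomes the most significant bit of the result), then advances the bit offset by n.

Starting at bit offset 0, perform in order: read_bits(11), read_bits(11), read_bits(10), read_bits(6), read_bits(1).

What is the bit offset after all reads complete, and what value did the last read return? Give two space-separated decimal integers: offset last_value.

Read 1: bits[0:11] width=11 -> value=314 (bin 00100111010); offset now 11 = byte 1 bit 3; 29 bits remain
Read 2: bits[11:22] width=11 -> value=985 (bin 01111011001); offset now 22 = byte 2 bit 6; 18 bits remain
Read 3: bits[22:32] width=10 -> value=349 (bin 0101011101); offset now 32 = byte 4 bit 0; 8 bits remain
Read 4: bits[32:38] width=6 -> value=8 (bin 001000); offset now 38 = byte 4 bit 6; 2 bits remain
Read 5: bits[38:39] width=1 -> value=0 (bin 0); offset now 39 = byte 4 bit 7; 1 bits remain

Answer: 39 0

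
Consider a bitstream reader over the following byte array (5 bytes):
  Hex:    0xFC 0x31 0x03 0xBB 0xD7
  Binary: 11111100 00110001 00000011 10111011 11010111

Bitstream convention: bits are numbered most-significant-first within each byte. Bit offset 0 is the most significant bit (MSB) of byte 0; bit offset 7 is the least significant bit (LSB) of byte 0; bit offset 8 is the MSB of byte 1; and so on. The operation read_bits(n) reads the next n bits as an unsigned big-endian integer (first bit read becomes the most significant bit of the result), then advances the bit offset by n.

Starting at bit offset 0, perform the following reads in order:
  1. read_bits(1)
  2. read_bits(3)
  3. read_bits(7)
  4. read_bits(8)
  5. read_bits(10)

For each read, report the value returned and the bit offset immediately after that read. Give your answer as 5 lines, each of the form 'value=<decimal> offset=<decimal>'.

Read 1: bits[0:1] width=1 -> value=1 (bin 1); offset now 1 = byte 0 bit 1; 39 bits remain
Read 2: bits[1:4] width=3 -> value=7 (bin 111); offset now 4 = byte 0 bit 4; 36 bits remain
Read 3: bits[4:11] width=7 -> value=97 (bin 1100001); offset now 11 = byte 1 bit 3; 29 bits remain
Read 4: bits[11:19] width=8 -> value=136 (bin 10001000); offset now 19 = byte 2 bit 3; 21 bits remain
Read 5: bits[19:29] width=10 -> value=119 (bin 0001110111); offset now 29 = byte 3 bit 5; 11 bits remain

Answer: value=1 offset=1
value=7 offset=4
value=97 offset=11
value=136 offset=19
value=119 offset=29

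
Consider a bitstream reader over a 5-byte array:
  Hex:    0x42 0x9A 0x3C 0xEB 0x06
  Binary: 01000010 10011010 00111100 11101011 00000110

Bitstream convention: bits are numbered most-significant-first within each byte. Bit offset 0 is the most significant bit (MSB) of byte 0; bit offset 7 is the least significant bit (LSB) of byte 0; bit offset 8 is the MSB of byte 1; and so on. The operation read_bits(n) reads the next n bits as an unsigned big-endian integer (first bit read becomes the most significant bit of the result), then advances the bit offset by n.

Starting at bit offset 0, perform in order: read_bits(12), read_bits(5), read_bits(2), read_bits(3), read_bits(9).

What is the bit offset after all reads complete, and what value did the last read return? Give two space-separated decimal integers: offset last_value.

Read 1: bits[0:12] width=12 -> value=1065 (bin 010000101001); offset now 12 = byte 1 bit 4; 28 bits remain
Read 2: bits[12:17] width=5 -> value=20 (bin 10100); offset now 17 = byte 2 bit 1; 23 bits remain
Read 3: bits[17:19] width=2 -> value=1 (bin 01); offset now 19 = byte 2 bit 3; 21 bits remain
Read 4: bits[19:22] width=3 -> value=7 (bin 111); offset now 22 = byte 2 bit 6; 18 bits remain
Read 5: bits[22:31] width=9 -> value=117 (bin 001110101); offset now 31 = byte 3 bit 7; 9 bits remain

Answer: 31 117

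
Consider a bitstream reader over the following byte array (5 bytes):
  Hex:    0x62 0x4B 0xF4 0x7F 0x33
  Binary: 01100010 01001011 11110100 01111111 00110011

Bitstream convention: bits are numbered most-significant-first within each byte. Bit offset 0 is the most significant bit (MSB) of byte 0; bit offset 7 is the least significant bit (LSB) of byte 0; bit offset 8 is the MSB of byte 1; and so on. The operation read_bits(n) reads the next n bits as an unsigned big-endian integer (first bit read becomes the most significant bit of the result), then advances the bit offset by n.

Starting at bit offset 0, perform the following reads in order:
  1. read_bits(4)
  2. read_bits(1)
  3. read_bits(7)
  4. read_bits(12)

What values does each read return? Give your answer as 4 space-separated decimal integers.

Read 1: bits[0:4] width=4 -> value=6 (bin 0110); offset now 4 = byte 0 bit 4; 36 bits remain
Read 2: bits[4:5] width=1 -> value=0 (bin 0); offset now 5 = byte 0 bit 5; 35 bits remain
Read 3: bits[5:12] width=7 -> value=36 (bin 0100100); offset now 12 = byte 1 bit 4; 28 bits remain
Read 4: bits[12:24] width=12 -> value=3060 (bin 101111110100); offset now 24 = byte 3 bit 0; 16 bits remain

Answer: 6 0 36 3060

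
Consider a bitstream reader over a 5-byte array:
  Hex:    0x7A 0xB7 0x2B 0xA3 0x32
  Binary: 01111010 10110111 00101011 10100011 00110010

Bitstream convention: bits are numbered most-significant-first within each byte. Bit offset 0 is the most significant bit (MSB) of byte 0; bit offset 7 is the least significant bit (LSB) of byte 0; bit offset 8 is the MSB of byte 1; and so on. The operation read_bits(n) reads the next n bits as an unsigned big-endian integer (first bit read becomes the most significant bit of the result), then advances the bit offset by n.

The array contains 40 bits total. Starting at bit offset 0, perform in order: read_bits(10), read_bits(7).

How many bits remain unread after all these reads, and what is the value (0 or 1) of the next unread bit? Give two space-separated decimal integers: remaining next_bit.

Read 1: bits[0:10] width=10 -> value=490 (bin 0111101010); offset now 10 = byte 1 bit 2; 30 bits remain
Read 2: bits[10:17] width=7 -> value=110 (bin 1101110); offset now 17 = byte 2 bit 1; 23 bits remain

Answer: 23 0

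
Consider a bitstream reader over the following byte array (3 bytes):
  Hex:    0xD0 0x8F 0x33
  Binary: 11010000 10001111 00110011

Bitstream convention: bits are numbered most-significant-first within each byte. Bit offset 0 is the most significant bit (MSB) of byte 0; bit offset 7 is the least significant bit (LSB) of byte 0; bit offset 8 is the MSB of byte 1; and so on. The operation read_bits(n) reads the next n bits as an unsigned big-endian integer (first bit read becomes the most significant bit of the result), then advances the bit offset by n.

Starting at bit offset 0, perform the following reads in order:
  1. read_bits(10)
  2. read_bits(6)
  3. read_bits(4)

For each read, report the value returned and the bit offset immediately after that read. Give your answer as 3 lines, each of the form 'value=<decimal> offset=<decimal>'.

Answer: value=834 offset=10
value=15 offset=16
value=3 offset=20

Derivation:
Read 1: bits[0:10] width=10 -> value=834 (bin 1101000010); offset now 10 = byte 1 bit 2; 14 bits remain
Read 2: bits[10:16] width=6 -> value=15 (bin 001111); offset now 16 = byte 2 bit 0; 8 bits remain
Read 3: bits[16:20] width=4 -> value=3 (bin 0011); offset now 20 = byte 2 bit 4; 4 bits remain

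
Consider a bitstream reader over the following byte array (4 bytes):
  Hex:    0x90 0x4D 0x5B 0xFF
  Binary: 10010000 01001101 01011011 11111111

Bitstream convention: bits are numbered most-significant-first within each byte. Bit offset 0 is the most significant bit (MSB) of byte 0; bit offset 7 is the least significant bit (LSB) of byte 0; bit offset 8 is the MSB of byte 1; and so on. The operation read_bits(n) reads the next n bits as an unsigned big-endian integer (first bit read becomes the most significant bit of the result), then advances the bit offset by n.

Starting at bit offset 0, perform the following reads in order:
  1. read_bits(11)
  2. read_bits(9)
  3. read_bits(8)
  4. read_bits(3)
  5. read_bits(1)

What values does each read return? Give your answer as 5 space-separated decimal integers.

Answer: 1154 213 191 7 1

Derivation:
Read 1: bits[0:11] width=11 -> value=1154 (bin 10010000010); offset now 11 = byte 1 bit 3; 21 bits remain
Read 2: bits[11:20] width=9 -> value=213 (bin 011010101); offset now 20 = byte 2 bit 4; 12 bits remain
Read 3: bits[20:28] width=8 -> value=191 (bin 10111111); offset now 28 = byte 3 bit 4; 4 bits remain
Read 4: bits[28:31] width=3 -> value=7 (bin 111); offset now 31 = byte 3 bit 7; 1 bits remain
Read 5: bits[31:32] width=1 -> value=1 (bin 1); offset now 32 = byte 4 bit 0; 0 bits remain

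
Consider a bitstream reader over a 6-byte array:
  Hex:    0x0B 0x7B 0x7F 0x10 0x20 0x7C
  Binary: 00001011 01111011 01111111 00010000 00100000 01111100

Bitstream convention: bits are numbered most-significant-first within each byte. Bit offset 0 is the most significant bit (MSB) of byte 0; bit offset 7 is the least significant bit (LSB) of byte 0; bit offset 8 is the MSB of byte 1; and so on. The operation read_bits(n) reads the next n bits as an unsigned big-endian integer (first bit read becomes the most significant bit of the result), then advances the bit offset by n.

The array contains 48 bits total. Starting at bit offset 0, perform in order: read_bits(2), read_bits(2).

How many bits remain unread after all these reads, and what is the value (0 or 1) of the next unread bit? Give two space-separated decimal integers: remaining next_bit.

Answer: 44 1

Derivation:
Read 1: bits[0:2] width=2 -> value=0 (bin 00); offset now 2 = byte 0 bit 2; 46 bits remain
Read 2: bits[2:4] width=2 -> value=0 (bin 00); offset now 4 = byte 0 bit 4; 44 bits remain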